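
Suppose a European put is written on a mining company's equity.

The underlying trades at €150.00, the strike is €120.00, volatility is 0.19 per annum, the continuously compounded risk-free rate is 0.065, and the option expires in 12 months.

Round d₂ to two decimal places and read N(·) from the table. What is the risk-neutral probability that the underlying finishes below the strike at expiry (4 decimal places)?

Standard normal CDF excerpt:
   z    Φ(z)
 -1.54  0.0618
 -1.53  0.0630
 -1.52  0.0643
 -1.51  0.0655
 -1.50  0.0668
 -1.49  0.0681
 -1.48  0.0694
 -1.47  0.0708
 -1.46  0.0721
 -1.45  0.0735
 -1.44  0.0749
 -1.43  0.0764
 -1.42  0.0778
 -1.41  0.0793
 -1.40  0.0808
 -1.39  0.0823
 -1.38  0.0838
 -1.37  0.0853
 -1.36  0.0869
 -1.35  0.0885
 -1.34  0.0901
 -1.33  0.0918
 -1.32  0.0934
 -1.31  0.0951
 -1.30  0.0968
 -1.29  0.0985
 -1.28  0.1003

0.0778

σ√T = 0.19 × 1.0000 = 0.1900
d₁ = [ln(150/120) + (0.065 + 0.19²/2)·1] / 0.1900 = [0.2231 + 0.0830] / 0.1900 = 1.6115 → 1.61
d₂ = d₁ − σ√T = 1.6115 − 0.1900 = 1.4215 → 1.42
Risk-neutral Pr[S_T < K] = N(−d₂) = N(-1.42) = 0.0778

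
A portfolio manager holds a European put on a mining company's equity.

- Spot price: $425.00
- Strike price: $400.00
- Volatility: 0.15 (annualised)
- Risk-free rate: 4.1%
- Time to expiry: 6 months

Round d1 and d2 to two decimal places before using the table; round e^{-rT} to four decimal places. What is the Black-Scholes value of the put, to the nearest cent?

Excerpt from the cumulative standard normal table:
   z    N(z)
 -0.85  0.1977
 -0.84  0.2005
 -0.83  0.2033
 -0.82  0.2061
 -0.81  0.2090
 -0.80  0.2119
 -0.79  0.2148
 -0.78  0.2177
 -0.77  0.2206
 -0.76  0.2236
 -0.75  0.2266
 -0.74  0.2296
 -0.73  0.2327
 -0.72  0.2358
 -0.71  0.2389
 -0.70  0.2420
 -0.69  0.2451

$6.03

σ√T = 0.15·√0.5 = 0.1061
ln(S/K) + (r + σ²/2)T = ln(425/400) + (0.041 + 0.15²/2)·0.5 = 0.0606 + 0.0261 = 0.0867
d₁ = 0.0867 / 0.1061 = 0.8179 which rounds to 0.82
d₂ = d₁ − σ√T = 0.8179 − 0.1061 = 0.7118 which rounds to 0.71
e^(−rT) = e^(−0.041·0.5) = 0.9797
P = 400·0.9797·N(-0.71) − 425·N(-0.82) = 400·0.9797·0.2389 − 425·0.2061 = 93.6201 − 87.5925 = 6.0276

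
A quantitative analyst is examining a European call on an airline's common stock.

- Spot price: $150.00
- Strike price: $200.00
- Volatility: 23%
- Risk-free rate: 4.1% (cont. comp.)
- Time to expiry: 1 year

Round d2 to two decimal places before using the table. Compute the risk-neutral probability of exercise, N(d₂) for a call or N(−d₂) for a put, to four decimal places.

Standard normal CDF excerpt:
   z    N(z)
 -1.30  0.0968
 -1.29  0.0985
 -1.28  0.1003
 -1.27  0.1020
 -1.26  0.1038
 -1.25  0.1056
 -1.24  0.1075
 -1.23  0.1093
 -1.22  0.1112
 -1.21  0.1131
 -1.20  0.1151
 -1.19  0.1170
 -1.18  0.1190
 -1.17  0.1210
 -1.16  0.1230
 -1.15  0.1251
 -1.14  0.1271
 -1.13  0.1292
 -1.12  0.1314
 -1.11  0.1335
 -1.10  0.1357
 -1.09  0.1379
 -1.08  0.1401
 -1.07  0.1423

σ√T = 0.23·√1 = 0.2300
d₁ = [ln(150/200) + (0.041 + 0.23²/2)·1] / 0.2300 = [-0.2877 + 0.0675] / 0.2300 = -0.9575 → -0.96
d₂ = d₁ − σ√T = -0.9575 − 0.2300 = -1.1875 → -1.19
Risk-neutral Pr[S_T > K] = N(d₂) = N(-1.19) = 0.1170

0.1170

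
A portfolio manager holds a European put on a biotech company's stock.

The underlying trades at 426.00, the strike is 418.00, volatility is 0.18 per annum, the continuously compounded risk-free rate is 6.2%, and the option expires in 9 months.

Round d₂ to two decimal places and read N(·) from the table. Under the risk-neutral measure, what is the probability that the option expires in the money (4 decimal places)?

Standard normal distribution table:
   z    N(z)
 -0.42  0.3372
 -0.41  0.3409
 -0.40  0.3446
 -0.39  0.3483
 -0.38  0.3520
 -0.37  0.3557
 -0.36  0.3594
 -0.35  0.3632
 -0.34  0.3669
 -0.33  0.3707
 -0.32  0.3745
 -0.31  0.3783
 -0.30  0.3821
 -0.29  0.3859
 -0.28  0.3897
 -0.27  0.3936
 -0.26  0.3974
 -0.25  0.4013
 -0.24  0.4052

σ√T = 0.18 × 0.8660 = 0.1559
d₁ = [ln(426/418) + (0.062 + 0.18²/2)·0.75] / 0.1559 = [0.0190 + 0.0586] / 0.1559 = 0.4979 ≈ 0.50
d₂ = d₁ − σ√T = 0.4979 − 0.1559 = 0.3420 ≈ 0.34
Risk-neutral Pr[S_T < K] = N(−d₂) = N(-0.34) = 0.3669

0.3669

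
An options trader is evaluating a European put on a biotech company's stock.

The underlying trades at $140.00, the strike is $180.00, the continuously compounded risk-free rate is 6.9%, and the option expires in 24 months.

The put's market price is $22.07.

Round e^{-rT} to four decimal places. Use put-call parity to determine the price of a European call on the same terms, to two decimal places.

$5.27

e^(−rT) = e^(−0.069·2) = 0.8711
Put-call parity: C − P = S − K·e^(−rT) = 140 − 180·0.8711 = 140 − 156.7980 = -16.7980
C = P + (C − P) = 22.07 + (-16.7980) = 5.2720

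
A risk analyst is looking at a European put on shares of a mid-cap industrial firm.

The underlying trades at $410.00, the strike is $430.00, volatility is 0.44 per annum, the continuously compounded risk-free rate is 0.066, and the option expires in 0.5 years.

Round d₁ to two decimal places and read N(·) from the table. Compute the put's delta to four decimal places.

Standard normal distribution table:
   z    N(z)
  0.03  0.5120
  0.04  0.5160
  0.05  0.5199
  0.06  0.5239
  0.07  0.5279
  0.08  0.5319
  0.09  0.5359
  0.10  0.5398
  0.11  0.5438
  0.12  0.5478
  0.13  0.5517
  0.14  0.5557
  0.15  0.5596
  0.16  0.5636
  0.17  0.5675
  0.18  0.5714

σ√T = 0.44·√0.5 = 0.3111
d₁ = [ln(410/430) + (0.066 + 0.44²/2)·0.5] / 0.3111 = [-0.0476 + 0.0814] / 0.3111 = 0.1085 → 0.11
N(d₁) = N(0.11) = 0.5438
Δ_put = N(d₁) − 1 = 0.5438 − 1 = -0.4562

-0.4562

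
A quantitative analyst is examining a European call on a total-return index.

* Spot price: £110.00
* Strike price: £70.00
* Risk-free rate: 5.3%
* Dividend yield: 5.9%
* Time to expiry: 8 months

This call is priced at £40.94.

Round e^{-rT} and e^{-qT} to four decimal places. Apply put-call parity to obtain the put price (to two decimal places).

£2.76

e^(−qT) = e^(−0.059·0.6667) = 0.9614;  e^(−rT) = e^(−0.053·0.6667) = 0.9653
Put-call parity: C − P = S·e^(−qT) − K·e^(−rT) = 110·0.9614 − 70·0.9653 = 105.7540 − 67.5710 = 38.1830
P = C − (C − P) = 40.94 − (38.1830) = 2.7570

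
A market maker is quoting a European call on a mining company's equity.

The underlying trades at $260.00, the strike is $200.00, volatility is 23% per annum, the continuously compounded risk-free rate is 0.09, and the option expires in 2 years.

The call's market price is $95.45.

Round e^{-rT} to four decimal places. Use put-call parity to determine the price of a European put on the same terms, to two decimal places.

e^(−rT) = e^(−0.09·2) = 0.8353
Put-call parity: C − P = S − K·e^(−rT) = 260 − 200·0.8353 = 260 − 167.0600 = 92.9400
P = C − (C − P) = 95.45 − (92.9400) = 2.5100

$2.51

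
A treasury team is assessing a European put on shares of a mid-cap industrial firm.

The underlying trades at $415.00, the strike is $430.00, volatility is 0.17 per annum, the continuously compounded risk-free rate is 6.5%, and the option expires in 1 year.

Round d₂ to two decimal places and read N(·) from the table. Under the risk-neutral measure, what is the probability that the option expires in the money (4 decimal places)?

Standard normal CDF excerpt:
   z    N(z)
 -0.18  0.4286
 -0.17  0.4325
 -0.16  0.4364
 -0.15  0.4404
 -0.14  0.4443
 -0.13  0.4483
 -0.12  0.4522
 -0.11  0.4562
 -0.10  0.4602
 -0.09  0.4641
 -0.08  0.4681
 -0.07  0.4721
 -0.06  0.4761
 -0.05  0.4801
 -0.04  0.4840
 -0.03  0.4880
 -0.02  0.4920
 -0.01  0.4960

σ√T = 0.17 × 1.0000 = 0.1700
d₁ = [ln(415/430) + (0.065 + ½·0.17²)·1] / (σ√T) = (-0.0355 + 0.0795) / 0.1700 = 0.2585 ⇒ 0.26
d₂ = 0.2585 − 0.1700 = 0.0885 ⇒ 0.09
Risk-neutral Pr[S_T < K] = N(−d₂) = N(-0.09) = 0.4641

0.4641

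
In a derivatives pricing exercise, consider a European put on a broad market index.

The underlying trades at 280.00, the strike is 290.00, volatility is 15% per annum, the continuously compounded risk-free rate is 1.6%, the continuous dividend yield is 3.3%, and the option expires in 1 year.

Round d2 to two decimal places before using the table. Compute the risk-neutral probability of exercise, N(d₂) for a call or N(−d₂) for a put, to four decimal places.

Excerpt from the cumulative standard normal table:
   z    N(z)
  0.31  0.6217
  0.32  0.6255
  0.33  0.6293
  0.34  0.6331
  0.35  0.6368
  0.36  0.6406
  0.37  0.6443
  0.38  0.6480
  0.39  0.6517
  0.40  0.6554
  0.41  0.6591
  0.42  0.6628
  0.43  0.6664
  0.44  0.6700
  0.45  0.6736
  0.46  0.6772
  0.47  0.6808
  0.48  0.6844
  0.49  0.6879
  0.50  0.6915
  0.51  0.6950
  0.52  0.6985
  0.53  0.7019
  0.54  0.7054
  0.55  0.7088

σ√T = 0.15·√1 = 0.1500
d₁ = [ln(280/290) + (0.016 − 0.033 + 0.15²/2)·1] / 0.1500 = [-0.0351 − 0.0058] / 0.1500 = -0.2723 ⇒ -0.27
d₂ = d₁ − σ√T = -0.2723 − 0.1500 = -0.4223 ⇒ -0.42
Risk-neutral Pr[S_T < K] = N(−d₂) = N(0.42) = 0.6628

0.6628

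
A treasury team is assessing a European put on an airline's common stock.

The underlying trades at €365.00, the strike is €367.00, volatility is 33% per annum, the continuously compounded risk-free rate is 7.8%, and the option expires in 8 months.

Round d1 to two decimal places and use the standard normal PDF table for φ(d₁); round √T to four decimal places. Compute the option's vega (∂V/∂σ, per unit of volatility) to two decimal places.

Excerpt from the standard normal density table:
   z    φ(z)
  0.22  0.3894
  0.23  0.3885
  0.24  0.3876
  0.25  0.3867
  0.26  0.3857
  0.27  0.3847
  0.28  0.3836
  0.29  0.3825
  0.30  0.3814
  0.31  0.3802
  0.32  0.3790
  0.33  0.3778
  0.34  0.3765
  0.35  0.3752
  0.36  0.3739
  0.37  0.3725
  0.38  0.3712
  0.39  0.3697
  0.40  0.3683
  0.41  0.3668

σ√T = 0.33 × 0.8165 = 0.2694
d₁ = [ln(365/367) + (0.078 + 0.33²/2)·0.6667] / 0.2694 = [-0.0055 + 0.0883] / 0.2694 = 0.3074 → 0.31
√T = √0.6667 = 0.8165
φ(d₁) = φ(0.31) = 0.3802
vega = S·φ(d₁)·√T = 365·0.3802·0.8165 = 113.3082

113.31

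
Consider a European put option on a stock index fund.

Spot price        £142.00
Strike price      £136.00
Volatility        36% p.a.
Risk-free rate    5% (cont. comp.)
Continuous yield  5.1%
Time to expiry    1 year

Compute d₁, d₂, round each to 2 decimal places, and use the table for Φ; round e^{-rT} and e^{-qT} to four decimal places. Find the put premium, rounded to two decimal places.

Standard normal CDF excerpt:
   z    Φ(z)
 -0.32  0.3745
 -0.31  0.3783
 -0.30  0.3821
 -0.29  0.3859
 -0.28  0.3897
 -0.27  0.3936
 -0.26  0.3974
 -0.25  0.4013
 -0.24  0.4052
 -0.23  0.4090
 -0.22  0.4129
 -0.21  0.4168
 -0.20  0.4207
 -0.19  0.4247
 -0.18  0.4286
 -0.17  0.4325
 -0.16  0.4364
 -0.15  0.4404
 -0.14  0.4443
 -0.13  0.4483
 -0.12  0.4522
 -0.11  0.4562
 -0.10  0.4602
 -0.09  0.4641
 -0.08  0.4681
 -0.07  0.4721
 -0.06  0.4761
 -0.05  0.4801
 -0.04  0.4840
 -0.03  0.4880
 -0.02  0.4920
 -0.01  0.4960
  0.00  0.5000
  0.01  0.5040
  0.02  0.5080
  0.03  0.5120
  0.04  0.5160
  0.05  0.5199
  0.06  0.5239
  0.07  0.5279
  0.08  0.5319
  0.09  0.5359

£16.21

σ√T = 0.36·√1 = 0.3600
d₁ = [ln(142/136) + (0.05 − 0.051 + ½·0.36²)·1] / (σ√T) = (0.0432 + 0.0638) / 0.3600 = 0.2971 → 0.30
d₂ = 0.2971 − 0.3600 = -0.0629 → -0.06
e^(−qT) = e^(−0.051·1) = 0.9503;  e^(−rT) = e^(−0.05·1) = 0.9512
N(−d₂) = N(0.06) = 0.5239;  N(−d₁) = N(-0.30) = 0.3821
P = 136·0.9512·0.5239 − 142·0.9503·0.3821 = 67.7734 − 51.5616 = 16.2118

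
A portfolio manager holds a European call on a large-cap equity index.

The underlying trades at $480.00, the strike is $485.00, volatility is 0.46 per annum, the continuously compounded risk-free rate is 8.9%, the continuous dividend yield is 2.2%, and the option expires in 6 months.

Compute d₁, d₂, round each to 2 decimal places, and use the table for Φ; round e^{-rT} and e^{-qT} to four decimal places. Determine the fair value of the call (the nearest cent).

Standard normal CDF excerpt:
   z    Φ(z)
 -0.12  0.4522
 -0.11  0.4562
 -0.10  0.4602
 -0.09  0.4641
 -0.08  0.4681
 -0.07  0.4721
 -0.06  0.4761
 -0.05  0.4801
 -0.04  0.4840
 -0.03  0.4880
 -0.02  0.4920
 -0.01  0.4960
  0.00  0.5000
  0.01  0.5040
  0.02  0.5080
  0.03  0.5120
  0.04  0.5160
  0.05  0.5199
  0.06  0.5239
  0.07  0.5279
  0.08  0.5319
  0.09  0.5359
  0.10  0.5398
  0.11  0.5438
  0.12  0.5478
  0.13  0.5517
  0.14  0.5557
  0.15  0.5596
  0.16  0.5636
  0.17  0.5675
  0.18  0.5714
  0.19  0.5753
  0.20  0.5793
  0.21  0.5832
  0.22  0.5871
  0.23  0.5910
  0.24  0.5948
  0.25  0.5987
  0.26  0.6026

$65.29

σ√T = 0.46·√0.5 = 0.3253
ln(S/K) + (r − q + σ²/2)T = ln(480/485) + (0.089 − 0.022 + 0.46²/2)·0.5 = -0.0104 + 0.0864 = 0.0760
d₁ = 0.0760 / 0.3253 = 0.2338 which rounds to 0.23
d₂ = d₁ − σ√T = 0.2338 − 0.3253 = -0.0915 which rounds to -0.09
exp(−qT) = exp(−0.022·0.5) = 0.9891;  exp(−rT) = exp(−0.089·0.5) = 0.9565
C = 480·0.9891·N(0.23) − 485·0.9565·N(-0.09) = 480·0.9891·0.5910 − 485·0.9565·0.4641 = 280.5879 − 215.2972 = 65.2907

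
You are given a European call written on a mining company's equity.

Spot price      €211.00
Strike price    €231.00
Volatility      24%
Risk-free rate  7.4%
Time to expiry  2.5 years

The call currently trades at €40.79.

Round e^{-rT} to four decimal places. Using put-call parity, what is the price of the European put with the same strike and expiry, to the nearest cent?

€21.77

exp(−rT) = exp(−0.074·2.5) = 0.8311
Put-call parity: C − P = S − K·e^(−rT) = 211 − 231·0.8311 = 211 − 191.9841 = 19.0159
P = C − (C − P) = 40.79 − (19.0159) = 21.7741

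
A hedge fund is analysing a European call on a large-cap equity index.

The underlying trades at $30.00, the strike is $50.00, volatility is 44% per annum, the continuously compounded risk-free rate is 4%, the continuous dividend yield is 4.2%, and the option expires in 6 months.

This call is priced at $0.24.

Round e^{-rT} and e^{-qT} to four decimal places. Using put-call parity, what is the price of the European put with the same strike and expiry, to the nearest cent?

exp(−qT) = exp(−0.042·0.5) = 0.9792;  exp(−rT) = exp(−0.04·0.5) = 0.9802
Put-call parity: C − P = S·e^(−qT) − K·e^(−rT) = 30·0.9792 − 50·0.9802 = 29.3760 − 49.0100 = -19.6340
P = C − (C − P) = 0.24 − (-19.6340) = 19.8740

$19.87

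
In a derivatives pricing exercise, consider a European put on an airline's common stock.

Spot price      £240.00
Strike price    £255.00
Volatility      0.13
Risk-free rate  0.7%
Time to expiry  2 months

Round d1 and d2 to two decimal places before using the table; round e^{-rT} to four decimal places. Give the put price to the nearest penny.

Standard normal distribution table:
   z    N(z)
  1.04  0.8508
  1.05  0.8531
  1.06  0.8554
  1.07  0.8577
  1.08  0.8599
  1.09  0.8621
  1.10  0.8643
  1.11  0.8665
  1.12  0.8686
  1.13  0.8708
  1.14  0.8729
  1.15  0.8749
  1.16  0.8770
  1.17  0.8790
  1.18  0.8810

£15.93

σ√T = 0.13 × 0.4082 = 0.0531
d₁ = [ln(240/255) + (0.007 + ½·0.13²)·0.1667] / (σ√T) = (-0.0606 + 0.0026) / 0.0531 = -1.0938 ≈ -1.09
d₂ = -1.0938 − 0.0531 = -1.1469 ≈ -1.15
e^(−rT) = e^(−0.007·0.1667) = 0.9988
N(−d₂) = N(1.15) = 0.8749;  N(−d₁) = N(1.09) = 0.8621
P = 255·0.9988·0.8749 − 240·0.8621 = 222.8318 − 206.9040 = 15.9278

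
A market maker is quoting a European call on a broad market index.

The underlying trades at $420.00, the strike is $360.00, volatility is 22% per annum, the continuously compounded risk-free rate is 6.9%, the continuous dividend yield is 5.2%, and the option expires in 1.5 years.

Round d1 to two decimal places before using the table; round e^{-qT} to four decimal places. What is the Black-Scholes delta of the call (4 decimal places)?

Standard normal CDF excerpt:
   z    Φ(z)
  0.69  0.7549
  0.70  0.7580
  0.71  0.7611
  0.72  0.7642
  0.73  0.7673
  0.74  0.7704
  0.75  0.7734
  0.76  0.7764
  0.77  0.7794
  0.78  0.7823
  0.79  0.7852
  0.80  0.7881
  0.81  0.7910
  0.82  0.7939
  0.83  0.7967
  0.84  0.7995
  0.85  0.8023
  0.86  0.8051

0.7290

T = 1.5;  σ√T = 0.2694
ln(S/K) + (r − q + σ²/2)T = ln(420/360) + (0.069 − 0.052 + 0.22²/2)·1.5 = 0.1542 + 0.0618 = 0.2160
d₁ = 0.2160 / 0.2694 = 0.8015 which rounds to 0.80
N(d₁) = N(0.80) = 0.7881
Δ_call = e^(−qT)·N(d₁) = 0.9250·0.7881 = 0.7290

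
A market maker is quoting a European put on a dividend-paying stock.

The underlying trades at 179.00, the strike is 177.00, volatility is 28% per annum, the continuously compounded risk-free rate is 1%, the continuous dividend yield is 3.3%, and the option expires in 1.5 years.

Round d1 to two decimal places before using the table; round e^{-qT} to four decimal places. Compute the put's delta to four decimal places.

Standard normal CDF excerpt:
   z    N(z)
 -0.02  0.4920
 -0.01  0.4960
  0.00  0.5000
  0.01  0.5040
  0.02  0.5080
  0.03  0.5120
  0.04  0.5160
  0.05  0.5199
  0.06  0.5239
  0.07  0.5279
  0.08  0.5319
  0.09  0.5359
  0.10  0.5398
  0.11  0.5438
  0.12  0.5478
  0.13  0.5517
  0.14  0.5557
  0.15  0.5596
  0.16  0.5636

-0.4380

σ√T = 0.28·√1.5 = 0.3429
d₁ = [ln(179/177) + (0.01 − 0.033 + ½·0.28²)·1.5] / (σ√T) = (0.0112 + 0.0243) / 0.3429 = 0.1036 ≈ 0.10
N(d₁) = N(0.10) = 0.5398
Δ_put = e^(−qT)·(N(d₁) − 1) = 0.9517·(0.5398 − 1) = -0.4380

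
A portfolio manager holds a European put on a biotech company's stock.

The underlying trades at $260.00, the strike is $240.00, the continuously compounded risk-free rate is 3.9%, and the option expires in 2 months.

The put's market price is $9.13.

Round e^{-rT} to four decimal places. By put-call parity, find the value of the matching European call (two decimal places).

$30.69

exp(−rT) = exp(−0.039·0.1667) = 0.9935
Put-call parity: C − P = S − K·e^(−rT) = 260 − 240·0.9935 = 260 − 238.4400 = 21.5600
C = P + (C − P) = 9.13 + (21.5600) = 30.6900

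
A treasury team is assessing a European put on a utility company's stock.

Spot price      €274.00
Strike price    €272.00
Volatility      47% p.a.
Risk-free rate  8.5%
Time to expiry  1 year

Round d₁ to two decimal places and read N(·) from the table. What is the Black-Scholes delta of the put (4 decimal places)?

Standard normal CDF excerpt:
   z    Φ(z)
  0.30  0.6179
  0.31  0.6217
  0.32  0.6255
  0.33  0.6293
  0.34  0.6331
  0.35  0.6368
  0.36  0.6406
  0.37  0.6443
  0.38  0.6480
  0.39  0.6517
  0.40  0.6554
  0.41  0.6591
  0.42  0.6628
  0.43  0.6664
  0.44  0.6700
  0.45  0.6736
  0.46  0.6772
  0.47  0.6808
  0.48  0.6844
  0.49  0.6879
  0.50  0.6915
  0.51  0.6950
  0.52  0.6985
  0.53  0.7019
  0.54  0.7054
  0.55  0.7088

σ√T = 0.47 × 1.0000 = 0.4700
d₁ = [ln(274/272) + (0.085 + 0.47²/2)·1] / 0.4700 = [0.0073 + 0.1955] / 0.4700 = 0.4314 ⇒ 0.43
N(d₁) = N(0.43) = 0.6664
Δ_put = N(d₁) − 1 = 0.6664 − 1 = -0.3336

-0.3336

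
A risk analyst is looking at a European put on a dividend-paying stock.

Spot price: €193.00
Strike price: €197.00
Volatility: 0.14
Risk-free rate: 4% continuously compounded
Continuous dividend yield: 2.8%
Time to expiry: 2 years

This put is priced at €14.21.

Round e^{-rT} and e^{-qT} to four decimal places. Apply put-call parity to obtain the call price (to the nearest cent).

€14.84

exp(−qT) = exp(−0.028·2) = 0.9455;  exp(−rT) = exp(−0.04·2) = 0.9231
Put-call parity: C − P = S·e^(−qT) − K·e^(−rT) = 193·0.9455 − 197·0.9231 = 182.4815 − 181.8507 = 0.6308
C = P + (C − P) = 14.21 + (0.6308) = 14.8408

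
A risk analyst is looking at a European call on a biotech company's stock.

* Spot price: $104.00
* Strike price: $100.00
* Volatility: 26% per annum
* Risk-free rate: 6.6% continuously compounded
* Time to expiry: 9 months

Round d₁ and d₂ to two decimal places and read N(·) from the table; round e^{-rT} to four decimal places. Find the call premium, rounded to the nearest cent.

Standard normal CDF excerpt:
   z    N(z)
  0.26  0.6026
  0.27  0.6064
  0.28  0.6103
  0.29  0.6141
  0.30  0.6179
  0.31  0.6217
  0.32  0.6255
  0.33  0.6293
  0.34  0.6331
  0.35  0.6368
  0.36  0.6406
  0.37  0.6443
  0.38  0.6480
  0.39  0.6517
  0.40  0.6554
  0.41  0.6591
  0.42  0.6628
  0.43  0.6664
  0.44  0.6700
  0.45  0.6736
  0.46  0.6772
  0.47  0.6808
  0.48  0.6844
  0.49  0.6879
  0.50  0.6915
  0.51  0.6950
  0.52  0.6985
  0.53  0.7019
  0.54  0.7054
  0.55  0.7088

T = 0.75;  σ√T = 0.2252
d₁ = [ln(104/100) + (0.066 + ½·0.26²)·0.75] / (σ√T) = (0.0392 + 0.0748) / 0.2252 = 0.5066 ≈ 0.51
d₂ = 0.5066 − 0.2252 = 0.2814 ≈ 0.28
exp(−rT) = exp(−0.066·0.75) = 0.9517
N(d₁) = N(0.51) = 0.6950;  N(d₂) = N(0.28) = 0.6103
C = 104·0.6950 − 100·0.9517·0.6103 = 72.2800 − 58.0823 = 14.1977

$14.20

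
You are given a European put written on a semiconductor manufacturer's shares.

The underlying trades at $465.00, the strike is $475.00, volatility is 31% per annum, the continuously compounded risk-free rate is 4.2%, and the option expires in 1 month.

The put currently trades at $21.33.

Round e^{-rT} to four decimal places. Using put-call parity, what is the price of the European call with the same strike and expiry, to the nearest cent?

$12.99

e^(−rT) = e^(−0.042·0.08333) = 0.9965
Put-call parity: C − P = S − K·e^(−rT) = 465 − 475·0.9965 = 465 − 473.3375 = -8.3375
C = P + (C − P) = 21.33 + (-8.3375) = 12.9925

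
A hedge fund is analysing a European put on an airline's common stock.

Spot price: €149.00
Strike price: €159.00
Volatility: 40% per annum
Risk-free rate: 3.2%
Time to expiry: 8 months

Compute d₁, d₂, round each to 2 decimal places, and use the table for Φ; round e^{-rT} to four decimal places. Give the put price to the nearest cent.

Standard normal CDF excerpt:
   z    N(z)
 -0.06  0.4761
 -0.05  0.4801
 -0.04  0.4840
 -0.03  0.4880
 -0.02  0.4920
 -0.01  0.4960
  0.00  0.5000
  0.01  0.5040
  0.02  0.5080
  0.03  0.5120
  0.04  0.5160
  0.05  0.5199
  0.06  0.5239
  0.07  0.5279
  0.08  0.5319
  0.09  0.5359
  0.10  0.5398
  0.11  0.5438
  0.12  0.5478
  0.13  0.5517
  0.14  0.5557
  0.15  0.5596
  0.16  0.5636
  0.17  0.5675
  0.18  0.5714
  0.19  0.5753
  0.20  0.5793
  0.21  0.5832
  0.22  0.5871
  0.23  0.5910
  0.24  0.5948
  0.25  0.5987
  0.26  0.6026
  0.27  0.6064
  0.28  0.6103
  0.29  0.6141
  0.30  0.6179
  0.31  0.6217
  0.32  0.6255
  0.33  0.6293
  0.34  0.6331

T = 0.6667;  σ√T = 0.3266
d₁ = [ln(149/159) + (0.032 + 0.4²/2)·0.6667] / 0.3266 = [-0.0650 + 0.0747] / 0.3266 = 0.0297 ⇒ 0.03
d₂ = d₁ − σ√T = 0.0297 − 0.3266 = -0.2969 ⇒ -0.30
e^(−rT) = e^(−0.032·0.6667) = 0.9789
N(−d₂) = N(0.30) = 0.6179;  N(−d₁) = N(-0.03) = 0.4880
P = 159·0.9789·0.6179 − 149·0.4880 = 96.1731 − 72.7120 = 23.4611

€23.46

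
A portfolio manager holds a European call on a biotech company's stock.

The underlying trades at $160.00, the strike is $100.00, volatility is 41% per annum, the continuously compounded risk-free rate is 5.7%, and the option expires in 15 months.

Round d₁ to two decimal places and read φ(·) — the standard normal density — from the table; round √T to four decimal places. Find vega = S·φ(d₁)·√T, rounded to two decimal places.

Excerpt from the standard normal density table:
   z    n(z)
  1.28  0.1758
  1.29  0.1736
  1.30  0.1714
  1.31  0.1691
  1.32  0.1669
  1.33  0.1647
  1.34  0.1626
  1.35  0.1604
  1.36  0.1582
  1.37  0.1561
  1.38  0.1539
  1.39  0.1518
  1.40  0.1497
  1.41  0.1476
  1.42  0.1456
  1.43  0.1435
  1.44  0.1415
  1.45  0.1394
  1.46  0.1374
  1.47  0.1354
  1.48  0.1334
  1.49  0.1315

σ√T = 0.41·√1.25 = 0.4584
ln(S/K) + (r + σ²/2)T = ln(160/100) + (0.057 + 0.41²/2)·1.25 = 0.4700 + 0.1763 = 0.6463
d₁ = 0.6463 / 0.4584 = 1.4100 which rounds to 1.41
√T = √1.25 = 1.1180
φ(d₁) = φ(1.41) = 0.1476
vega = S·φ(d₁)·√T = 160·0.1476·1.1180 = 26.4027

26.40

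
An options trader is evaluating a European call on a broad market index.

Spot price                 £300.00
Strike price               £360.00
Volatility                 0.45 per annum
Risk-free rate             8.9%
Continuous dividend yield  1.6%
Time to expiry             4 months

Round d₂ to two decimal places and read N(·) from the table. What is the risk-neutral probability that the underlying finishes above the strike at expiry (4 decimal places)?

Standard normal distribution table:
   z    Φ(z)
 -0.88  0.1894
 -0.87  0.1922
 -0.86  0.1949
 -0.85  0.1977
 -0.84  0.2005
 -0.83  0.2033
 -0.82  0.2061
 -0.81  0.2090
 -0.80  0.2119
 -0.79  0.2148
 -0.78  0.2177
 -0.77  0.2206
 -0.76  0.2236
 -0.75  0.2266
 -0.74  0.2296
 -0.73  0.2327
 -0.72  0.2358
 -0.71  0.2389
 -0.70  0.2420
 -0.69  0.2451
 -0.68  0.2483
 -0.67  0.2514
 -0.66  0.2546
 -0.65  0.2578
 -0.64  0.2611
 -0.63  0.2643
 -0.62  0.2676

σ√T = 0.45·√0.3333 = 0.2598
d₁ = [ln(300/360) + (0.089 − 0.016 + 0.45²/2)·0.3333] / 0.2598 = [-0.1823 + 0.0581] / 0.2598 = -0.4782 → -0.48
d₂ = d₁ − σ√T = -0.4782 − 0.2598 = -0.7380 → -0.74
Pr(exercise) under Q = N(d₂) = 0.2296

0.2296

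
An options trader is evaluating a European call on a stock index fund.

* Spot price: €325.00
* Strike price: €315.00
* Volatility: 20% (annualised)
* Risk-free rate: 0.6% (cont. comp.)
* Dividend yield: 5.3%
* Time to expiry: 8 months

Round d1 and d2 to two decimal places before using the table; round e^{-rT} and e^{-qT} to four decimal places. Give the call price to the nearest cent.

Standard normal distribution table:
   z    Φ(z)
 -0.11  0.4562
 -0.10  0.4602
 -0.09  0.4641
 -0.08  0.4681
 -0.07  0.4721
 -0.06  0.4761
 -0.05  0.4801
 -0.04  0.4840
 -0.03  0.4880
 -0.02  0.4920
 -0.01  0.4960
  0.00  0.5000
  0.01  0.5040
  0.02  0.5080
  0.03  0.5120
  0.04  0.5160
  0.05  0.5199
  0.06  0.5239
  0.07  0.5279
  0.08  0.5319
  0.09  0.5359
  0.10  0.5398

€20.01

σ√T = 0.2 × 0.8165 = 0.1633
d₁ = [ln(325/315) + (0.006 − 0.053 + 0.2²/2)·0.6667] / 0.1633 = [0.0313 − 0.0180] / 0.1633 = 0.0812 → 0.08
d₂ = d₁ − σ√T = 0.0812 − 0.1633 = -0.0821 → -0.08
exp(−qT) = exp(−0.053·0.6667) = 0.9653;  exp(−rT) = exp(−0.006·0.6667) = 0.9960
N(d₁) = N(0.08) = 0.5319;  N(d₂) = N(-0.08) = 0.4681
C = 325·0.9653·0.5319 − 315·0.9960·0.4681 = 166.8690 − 146.8617 = 20.0073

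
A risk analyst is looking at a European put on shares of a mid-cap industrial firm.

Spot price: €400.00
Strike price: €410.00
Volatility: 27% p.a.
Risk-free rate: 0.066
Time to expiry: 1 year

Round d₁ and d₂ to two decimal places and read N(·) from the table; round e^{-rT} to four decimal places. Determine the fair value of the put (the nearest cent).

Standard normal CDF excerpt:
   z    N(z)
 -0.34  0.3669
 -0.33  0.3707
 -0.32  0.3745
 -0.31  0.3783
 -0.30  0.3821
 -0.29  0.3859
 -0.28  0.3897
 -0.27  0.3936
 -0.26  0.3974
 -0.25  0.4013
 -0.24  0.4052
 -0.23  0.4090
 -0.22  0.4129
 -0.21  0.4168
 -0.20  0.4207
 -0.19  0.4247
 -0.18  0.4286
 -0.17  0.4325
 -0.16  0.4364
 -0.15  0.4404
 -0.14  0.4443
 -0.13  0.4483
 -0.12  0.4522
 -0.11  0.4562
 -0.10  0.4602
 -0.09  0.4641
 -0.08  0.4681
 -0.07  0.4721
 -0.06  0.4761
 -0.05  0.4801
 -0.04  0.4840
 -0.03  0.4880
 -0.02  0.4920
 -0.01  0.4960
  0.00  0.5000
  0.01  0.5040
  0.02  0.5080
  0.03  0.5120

σ√T = 0.27 × 1.0000 = 0.2700
d₁ = [ln(400/410) + (0.066 + 0.27²/2)·1] / 0.2700 = [-0.0247 + 0.1025] / 0.2700 = 0.2880 which rounds to 0.29
d₂ = d₁ − σ√T = 0.2880 − 0.2700 = 0.0180 which rounds to 0.02
exp(−rT) = exp(−0.066·1) = 0.9361
N(−d₂) = N(-0.02) = 0.4920;  N(−d₁) = N(-0.29) = 0.3859
P = 410·0.9361·0.4920 − 400·0.3859 = 188.8301 − 154.3600 = 34.4701

€34.47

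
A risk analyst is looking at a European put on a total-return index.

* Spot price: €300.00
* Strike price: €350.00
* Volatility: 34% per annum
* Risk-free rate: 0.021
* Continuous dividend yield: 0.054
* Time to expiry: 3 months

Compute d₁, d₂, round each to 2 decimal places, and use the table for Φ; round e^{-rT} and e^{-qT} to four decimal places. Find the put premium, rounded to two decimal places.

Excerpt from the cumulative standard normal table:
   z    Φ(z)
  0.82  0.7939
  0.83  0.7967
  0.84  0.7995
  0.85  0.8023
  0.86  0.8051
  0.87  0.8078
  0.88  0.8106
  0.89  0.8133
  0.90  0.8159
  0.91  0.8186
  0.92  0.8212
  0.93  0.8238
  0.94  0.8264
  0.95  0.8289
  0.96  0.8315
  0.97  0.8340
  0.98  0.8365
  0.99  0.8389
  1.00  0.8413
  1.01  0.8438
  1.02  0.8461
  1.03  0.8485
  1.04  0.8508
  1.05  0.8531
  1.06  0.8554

σ√T = 0.34·√0.25 = 0.1700
ln(S/K) + (r − q + σ²/2)T = ln(300/350) + (0.021 − 0.054 + 0.34²/2)·0.25 = -0.1542 + 0.0062 = -0.1480
d₁ = -0.1480 / 0.1700 = -0.8703 → -0.87
d₂ = d₁ − σ√T = -0.8703 − 0.1700 = -1.0403 → -1.04
e^(−qT) = e^(−0.054·0.25) = 0.9866;  e^(−rT) = e^(−0.021·0.25) = 0.9948
N(−d₂) = N(1.04) = 0.8508;  N(−d₁) = N(0.87) = 0.8078
P = 350·0.9948·0.8508 − 300·0.9866·0.8078 = 296.2315 − 239.0926 = 57.1389

€57.14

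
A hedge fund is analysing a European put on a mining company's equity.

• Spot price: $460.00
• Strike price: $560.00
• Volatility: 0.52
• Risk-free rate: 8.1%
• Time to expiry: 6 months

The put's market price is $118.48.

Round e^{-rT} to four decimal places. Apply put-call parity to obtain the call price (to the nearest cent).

$40.71

e^(−rT) = e^(−0.081·0.5) = 0.9603
Put-call parity: C − P = S − K·e^(−rT) = 460 − 560·0.9603 = 460 − 537.7680 = -77.7680
C = P + (C − P) = 118.48 + (-77.7680) = 40.7120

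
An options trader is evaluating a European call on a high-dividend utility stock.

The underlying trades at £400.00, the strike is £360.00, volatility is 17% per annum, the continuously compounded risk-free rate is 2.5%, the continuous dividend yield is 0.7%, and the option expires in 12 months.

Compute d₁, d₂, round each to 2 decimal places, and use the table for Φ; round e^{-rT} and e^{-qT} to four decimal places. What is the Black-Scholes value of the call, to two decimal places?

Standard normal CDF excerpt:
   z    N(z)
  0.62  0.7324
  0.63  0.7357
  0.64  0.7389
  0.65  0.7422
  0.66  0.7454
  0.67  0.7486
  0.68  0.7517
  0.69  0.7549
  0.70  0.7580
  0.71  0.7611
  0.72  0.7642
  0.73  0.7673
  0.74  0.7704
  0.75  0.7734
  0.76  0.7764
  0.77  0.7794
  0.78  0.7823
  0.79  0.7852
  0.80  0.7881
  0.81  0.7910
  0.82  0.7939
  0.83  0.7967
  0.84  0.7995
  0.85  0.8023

£54.75

σ√T = 0.17·√1 = 0.1700
d₁ = [ln(400/360) + (0.025 − 0.007 + 0.17²/2)·1] / 0.1700 = [0.1054 + 0.0325] / 0.1700 = 0.8107 ≈ 0.81
d₂ = d₁ − σ√T = 0.8107 − 0.1700 = 0.6407 ≈ 0.64
exp(−qT) = exp(−0.007·1) = 0.9930;  exp(−rT) = exp(−0.025·1) = 0.9753
N(d₁) = N(0.81) = 0.7910;  N(d₂) = N(0.64) = 0.7389
C = 400·0.9930·0.7910 − 360·0.9753·0.7389 = 314.1852 − 259.4337 = 54.7515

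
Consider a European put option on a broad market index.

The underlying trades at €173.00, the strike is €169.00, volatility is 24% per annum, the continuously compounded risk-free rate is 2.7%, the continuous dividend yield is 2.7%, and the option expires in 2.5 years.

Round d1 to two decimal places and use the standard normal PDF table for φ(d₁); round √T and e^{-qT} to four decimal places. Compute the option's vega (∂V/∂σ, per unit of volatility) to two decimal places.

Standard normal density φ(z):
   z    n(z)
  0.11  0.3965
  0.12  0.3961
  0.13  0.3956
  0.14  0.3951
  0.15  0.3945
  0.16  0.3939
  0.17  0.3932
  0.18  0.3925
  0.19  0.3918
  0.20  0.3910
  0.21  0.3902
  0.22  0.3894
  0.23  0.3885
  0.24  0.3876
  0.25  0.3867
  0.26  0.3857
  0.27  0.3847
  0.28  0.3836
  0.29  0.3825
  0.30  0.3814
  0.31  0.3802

σ√T = 0.24 × 1.5811 = 0.3795
d₁ = [ln(173/169) + (0.027 − 0.027 + ½·0.24²)·2.5] / (σ√T) = (0.0234 + 0.0720) / 0.3795 = 0.2514 ⇒ 0.25
√T = √2.5 = 1.5811
φ(d₁) = φ(0.25) = 0.3867
e^(−qT) = e^(−0.027·2.5) = 0.9347
vega = S·e^(−qT)·φ(d₁)·√T = 173·0.9347·0.3867·1.5811 = 98.8671

98.87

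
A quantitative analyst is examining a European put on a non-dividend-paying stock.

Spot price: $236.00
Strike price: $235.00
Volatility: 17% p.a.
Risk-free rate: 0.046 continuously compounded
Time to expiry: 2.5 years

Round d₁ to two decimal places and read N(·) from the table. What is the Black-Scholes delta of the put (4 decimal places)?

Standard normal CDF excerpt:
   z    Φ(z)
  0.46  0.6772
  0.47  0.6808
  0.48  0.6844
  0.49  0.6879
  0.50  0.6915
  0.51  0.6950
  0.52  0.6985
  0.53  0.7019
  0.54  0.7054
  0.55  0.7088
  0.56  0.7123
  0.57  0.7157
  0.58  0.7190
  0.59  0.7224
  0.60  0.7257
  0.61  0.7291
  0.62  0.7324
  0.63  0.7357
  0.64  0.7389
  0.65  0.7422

-0.2810

T = 2.5;  σ√T = 0.2688
d₁ = [ln(236/235) + (0.046 + 0.17²/2)·2.5] / 0.2688 = [0.0042 + 0.1511] / 0.2688 = 0.5780 which rounds to 0.58
N(d₁) = N(0.58) = 0.7190
Δ_put = N(d₁) − 1 = 0.7190 − 1 = -0.2810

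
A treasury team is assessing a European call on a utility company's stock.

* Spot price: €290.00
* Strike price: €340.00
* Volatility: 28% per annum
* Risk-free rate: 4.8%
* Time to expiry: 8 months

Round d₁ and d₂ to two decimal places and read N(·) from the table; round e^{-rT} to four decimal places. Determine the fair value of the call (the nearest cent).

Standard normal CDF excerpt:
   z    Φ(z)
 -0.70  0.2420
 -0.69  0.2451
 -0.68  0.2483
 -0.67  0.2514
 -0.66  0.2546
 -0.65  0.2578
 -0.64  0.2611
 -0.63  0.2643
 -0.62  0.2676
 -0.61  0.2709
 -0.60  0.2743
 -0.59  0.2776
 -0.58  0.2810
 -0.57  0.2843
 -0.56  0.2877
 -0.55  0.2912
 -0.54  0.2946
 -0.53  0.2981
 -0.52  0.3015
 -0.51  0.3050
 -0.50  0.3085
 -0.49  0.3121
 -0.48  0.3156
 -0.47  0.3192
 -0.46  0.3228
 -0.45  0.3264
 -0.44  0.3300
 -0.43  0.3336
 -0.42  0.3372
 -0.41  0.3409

σ√T = 0.28 × 0.8165 = 0.2286
d₁ = [ln(290/340) + (0.048 + ½·0.28²)·0.6667] / (σ√T) = (-0.1591 + 0.0581) / 0.2286 = -0.4415 which rounds to -0.44
d₂ = -0.4415 − 0.2286 = -0.6701 which rounds to -0.67
exp(−rT) = exp(−0.048·0.6667) = 0.9685
N(d₁) = N(-0.44) = 0.3300;  N(d₂) = N(-0.67) = 0.2514
C = 290·0.3300 − 340·0.9685·0.2514 = 95.7000 − 82.7835 = 12.9165

€12.92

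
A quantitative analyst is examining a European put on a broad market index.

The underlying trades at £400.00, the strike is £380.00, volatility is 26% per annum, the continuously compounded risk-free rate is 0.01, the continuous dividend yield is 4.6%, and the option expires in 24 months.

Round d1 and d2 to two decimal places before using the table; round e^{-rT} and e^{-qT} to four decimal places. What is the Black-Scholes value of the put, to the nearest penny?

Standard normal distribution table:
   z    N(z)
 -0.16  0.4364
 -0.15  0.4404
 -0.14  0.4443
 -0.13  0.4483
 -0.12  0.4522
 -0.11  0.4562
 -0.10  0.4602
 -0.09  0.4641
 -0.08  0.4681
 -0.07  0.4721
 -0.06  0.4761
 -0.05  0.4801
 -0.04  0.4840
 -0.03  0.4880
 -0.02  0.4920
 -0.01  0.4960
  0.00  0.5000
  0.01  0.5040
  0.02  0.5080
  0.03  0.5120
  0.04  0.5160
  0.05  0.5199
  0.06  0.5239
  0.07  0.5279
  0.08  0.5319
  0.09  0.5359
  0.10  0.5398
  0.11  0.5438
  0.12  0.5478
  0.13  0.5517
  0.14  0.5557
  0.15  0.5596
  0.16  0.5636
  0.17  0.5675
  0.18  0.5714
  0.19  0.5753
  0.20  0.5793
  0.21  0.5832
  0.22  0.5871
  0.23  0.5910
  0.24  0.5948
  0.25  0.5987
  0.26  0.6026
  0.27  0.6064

£57.99

σ√T = 0.26 × 1.4142 = 0.3677
ln(S/K) + (r − q + σ²/2)T = ln(400/380) + (0.01 − 0.046 + 0.26²/2)·2 = 0.0513 − 0.0044 = 0.0469
d₁ = 0.0469 / 0.3677 = 0.1275 which rounds to 0.13
d₂ = d₁ − σ√T = 0.1275 − 0.3677 = -0.2402 which rounds to -0.24
e^(−qT) = e^(−0.046·2) = 0.9121;  e^(−rT) = e^(−0.01·2) = 0.9802
N(−d₂) = N(0.24) = 0.5948;  N(−d₁) = N(-0.13) = 0.4483
P = 380·0.9802·0.5948 − 400·0.9121·0.4483 = 221.5487 − 163.5578 = 57.9910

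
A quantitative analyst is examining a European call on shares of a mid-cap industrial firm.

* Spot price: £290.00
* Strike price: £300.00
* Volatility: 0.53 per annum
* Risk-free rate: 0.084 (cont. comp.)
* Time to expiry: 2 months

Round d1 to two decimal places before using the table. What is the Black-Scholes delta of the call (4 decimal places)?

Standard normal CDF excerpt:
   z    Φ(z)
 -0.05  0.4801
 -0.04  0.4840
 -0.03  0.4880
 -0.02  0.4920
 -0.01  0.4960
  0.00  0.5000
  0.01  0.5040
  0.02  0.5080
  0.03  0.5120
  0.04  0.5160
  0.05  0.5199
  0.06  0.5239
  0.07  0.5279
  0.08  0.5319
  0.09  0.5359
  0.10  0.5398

T = 0.1667;  σ√T = 0.2164
d₁ = [ln(290/300) + (0.084 + 0.53²/2)·0.1667] / 0.2164 = [-0.0339 + 0.0374] / 0.2164 = 0.0162 → 0.02
N(d₁) = N(0.02) = 0.5080
Δ_call = N(d₁) = 0.5080

0.5080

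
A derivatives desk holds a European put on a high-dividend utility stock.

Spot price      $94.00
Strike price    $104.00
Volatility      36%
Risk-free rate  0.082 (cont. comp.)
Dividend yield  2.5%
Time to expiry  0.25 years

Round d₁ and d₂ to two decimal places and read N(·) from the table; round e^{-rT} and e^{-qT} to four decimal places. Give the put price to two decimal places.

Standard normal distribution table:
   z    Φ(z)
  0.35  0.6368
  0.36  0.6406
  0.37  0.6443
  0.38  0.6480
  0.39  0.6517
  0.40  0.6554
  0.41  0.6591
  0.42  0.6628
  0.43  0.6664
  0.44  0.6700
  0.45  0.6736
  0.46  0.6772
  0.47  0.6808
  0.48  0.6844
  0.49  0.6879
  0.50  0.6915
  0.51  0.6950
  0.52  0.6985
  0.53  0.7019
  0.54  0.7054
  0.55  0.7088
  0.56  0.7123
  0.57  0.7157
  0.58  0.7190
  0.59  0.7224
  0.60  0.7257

T = 0.25;  σ√T = 0.1800
d₁ = [ln(94/104) + (0.082 − 0.025 + ½·0.36²)·0.25] / (σ√T) = (-0.1011 + 0.0304) / 0.1800 = -0.3925 ≈ -0.39
d₂ = -0.3925 − 0.1800 = -0.5725 ≈ -0.57
e^(−qT) = e^(−0.025·0.25) = 0.9938;  e^(−rT) = e^(−0.082·0.25) = 0.9797
N(−d₂) = N(0.57) = 0.7157;  N(−d₁) = N(0.39) = 0.6517
P = 104·0.9797·0.7157 − 94·0.9938·0.6517 = 72.9218 − 60.8800 = 12.0418

$12.04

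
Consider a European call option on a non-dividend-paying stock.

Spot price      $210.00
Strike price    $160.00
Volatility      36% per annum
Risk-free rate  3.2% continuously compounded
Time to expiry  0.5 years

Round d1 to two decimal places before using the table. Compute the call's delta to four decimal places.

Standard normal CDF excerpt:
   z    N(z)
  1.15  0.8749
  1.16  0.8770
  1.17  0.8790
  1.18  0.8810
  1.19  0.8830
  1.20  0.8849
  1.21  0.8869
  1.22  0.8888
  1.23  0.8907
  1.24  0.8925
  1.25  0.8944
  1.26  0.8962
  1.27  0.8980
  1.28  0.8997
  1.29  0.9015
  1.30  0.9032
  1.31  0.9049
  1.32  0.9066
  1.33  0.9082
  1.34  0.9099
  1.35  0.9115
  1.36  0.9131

T = 0.5;  σ√T = 0.2546
d₁ = [ln(210/160) + (0.032 + ½·0.36²)·0.5] / (σ√T) = (0.2719 + 0.0484) / 0.2546 = 1.2584 ≈ 1.26
N(d₁) = N(1.26) = 0.8962
Δ_call = N(d₁) = 0.8962

0.8962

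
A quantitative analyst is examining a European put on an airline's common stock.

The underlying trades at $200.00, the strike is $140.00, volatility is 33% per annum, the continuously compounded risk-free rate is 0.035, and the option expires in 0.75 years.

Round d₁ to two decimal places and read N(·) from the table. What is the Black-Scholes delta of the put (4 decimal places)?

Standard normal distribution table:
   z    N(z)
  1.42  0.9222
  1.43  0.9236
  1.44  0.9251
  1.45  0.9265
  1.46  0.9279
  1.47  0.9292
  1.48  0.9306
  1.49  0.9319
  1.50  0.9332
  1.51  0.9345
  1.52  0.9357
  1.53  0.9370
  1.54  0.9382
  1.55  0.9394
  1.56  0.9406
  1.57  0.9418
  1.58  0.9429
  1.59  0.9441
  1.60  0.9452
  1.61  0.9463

-0.0694

σ√T = 0.33·√0.75 = 0.2858
d₁ = [ln(200/140) + (0.035 + 0.33²/2)·0.75] / 0.2858 = [0.3567 + 0.0671] / 0.2858 = 1.4828 → 1.48
N(d₁) = N(1.48) = 0.9306
Δ_put = N(d₁) − 1 = 0.9306 − 1 = -0.0694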